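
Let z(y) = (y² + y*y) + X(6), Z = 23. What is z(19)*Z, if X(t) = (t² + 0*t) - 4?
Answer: 17342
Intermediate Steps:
X(t) = -4 + t² (X(t) = (t² + 0) - 4 = t² - 4 = -4 + t²)
z(y) = 32 + 2*y² (z(y) = (y² + y*y) + (-4 + 6²) = (y² + y²) + (-4 + 36) = 2*y² + 32 = 32 + 2*y²)
z(19)*Z = (32 + 2*19²)*23 = (32 + 2*361)*23 = (32 + 722)*23 = 754*23 = 17342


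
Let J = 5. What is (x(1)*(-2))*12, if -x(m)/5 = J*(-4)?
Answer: -2400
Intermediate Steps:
x(m) = 100 (x(m) = -25*(-4) = -5*(-20) = 100)
(x(1)*(-2))*12 = (100*(-2))*12 = -200*12 = -2400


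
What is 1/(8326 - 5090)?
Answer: 1/3236 ≈ 0.00030902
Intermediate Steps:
1/(8326 - 5090) = 1/3236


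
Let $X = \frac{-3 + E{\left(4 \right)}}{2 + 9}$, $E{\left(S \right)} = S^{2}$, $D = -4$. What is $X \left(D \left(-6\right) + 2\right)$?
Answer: $\frac{338}{11} \approx 30.727$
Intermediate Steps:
$X = \frac{13}{11}$ ($X = \frac{-3 + 4^{2}}{2 + 9} = \frac{-3 + 16}{11} = 13 \cdot \frac{1}{11} = \frac{13}{11} \approx 1.1818$)
$X \left(D \left(-6\right) + 2\right) = \frac{13 \left(\left(-4\right) \left(-6\right) + 2\right)}{11} = \frac{13 \left(24 + 2\right)}{11} = \frac{13}{11} \cdot 26 = \frac{338}{11}$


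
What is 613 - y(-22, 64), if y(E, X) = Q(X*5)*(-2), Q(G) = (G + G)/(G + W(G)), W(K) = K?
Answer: 615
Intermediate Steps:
Q(G) = 1 (Q(G) = (G + G)/(G + G) = (2*G)/((2*G)) = (2*G)*(1/(2*G)) = 1)
y(E, X) = -2 (y(E, X) = 1*(-2) = -2)
613 - y(-22, 64) = 613 - 1*(-2) = 613 + 2 = 615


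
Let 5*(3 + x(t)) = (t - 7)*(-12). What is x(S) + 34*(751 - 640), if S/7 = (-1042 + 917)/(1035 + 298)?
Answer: 25256187/6665 ≈ 3789.4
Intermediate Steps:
S = -875/1333 (S = 7*((-1042 + 917)/(1035 + 298)) = 7*(-125/1333) = -875/1333 ≈ -0.65641)
x(t) = 69/5 - 12*t/5 (x(t) = -3 + ((t - 7)*(-12))/5 = -3 + ((-7 + t)*(-12))/5 = -3 + (84 - 12*t)/5 = -3 + (84/5 - 12*t/5) = 69/5 - 12*t/5)
x(S) + 34*(751 - 640) = (69/5 - 12/5*(-875/1333)) + 34*(751 - 640) = (69/5 + 2100/1333) + 34*111 = 102477/6665 + 3774 = 25256187/6665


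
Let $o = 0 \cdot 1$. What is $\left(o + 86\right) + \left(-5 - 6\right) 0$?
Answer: $86$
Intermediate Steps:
$o = 0$
$\left(o + 86\right) + \left(-5 - 6\right) 0 = \left(0 + 86\right) + \left(-5 - 6\right) 0 = 86 - 0 = 86 + 0 = 86$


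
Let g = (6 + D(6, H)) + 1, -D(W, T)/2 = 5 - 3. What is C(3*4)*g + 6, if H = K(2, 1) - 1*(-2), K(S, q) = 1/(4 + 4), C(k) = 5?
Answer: 21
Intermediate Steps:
K(S, q) = ⅛ (K(S, q) = 1/8 = ⅛)
H = 17/8 (H = ⅛ - 1*(-2) = ⅛ + 2 = 17/8 ≈ 2.1250)
D(W, T) = -4 (D(W, T) = -2*(5 - 3) = -2*2 = -4)
g = 3 (g = (6 - 4) + 1 = 2 + 1 = 3)
C(3*4)*g + 6 = 5*3 + 6 = 15 + 6 = 21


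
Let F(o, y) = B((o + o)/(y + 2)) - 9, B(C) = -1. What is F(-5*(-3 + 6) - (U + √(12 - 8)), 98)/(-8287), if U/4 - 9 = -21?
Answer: 10/8287 ≈ 0.0012067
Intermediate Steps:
U = -48 (U = 36 + 4*(-21) = 36 - 84 = -48)
F(o, y) = -10 (F(o, y) = -1 - 9 = -10)
F(-5*(-3 + 6) - (U + √(12 - 8)), 98)/(-8287) = -10/(-8287) = -10*(-1/8287) = 10/8287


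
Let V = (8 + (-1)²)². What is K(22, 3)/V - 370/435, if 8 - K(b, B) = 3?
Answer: -1853/2349 ≈ -0.78885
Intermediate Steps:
K(b, B) = 5 (K(b, B) = 8 - 1*3 = 8 - 3 = 5)
V = 81 (V = (8 + 1)² = 9² = 81)
K(22, 3)/V - 370/435 = 5/81 - 370/435 = 5*(1/81) - 370*1/435 = 5/81 - 74/87 = -1853/2349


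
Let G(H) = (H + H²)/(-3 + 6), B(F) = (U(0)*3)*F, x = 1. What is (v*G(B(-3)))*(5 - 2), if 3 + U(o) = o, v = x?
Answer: 756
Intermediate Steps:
v = 1
U(o) = -3 + o
B(F) = -9*F (B(F) = ((-3 + 0)*3)*F = (-3*3)*F = -9*F)
G(H) = H/3 + H²/3 (G(H) = (H + H²)/3 = (H + H²)*(⅓) = H/3 + H²/3)
(v*G(B(-3)))*(5 - 2) = (1*((-9*(-3))*(1 - 9*(-3))/3))*(5 - 2) = (1*((⅓)*27*(1 + 27)))*3 = (1*((⅓)*27*28))*3 = (1*252)*3 = 252*3 = 756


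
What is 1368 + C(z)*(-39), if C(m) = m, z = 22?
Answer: 510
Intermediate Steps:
1368 + C(z)*(-39) = 1368 + 22*(-39) = 1368 - 858 = 510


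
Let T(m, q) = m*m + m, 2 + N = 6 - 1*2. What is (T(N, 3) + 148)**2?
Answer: 23716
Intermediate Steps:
N = 2 (N = -2 + (6 - 1*2) = -2 + (6 - 2) = -2 + 4 = 2)
T(m, q) = m + m**2 (T(m, q) = m**2 + m = m + m**2)
(T(N, 3) + 148)**2 = (2*(1 + 2) + 148)**2 = (2*3 + 148)**2 = (6 + 148)**2 = 154**2 = 23716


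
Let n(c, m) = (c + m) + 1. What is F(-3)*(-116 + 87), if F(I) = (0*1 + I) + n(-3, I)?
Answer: 232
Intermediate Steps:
n(c, m) = 1 + c + m
F(I) = -2 + 2*I (F(I) = (0*1 + I) + (1 - 3 + I) = (0 + I) + (-2 + I) = I + (-2 + I) = -2 + 2*I)
F(-3)*(-116 + 87) = (-2 + 2*(-3))*(-116 + 87) = (-2 - 6)*(-29) = -8*(-29) = 232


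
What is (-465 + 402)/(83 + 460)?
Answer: -21/181 ≈ -0.11602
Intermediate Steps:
(-465 + 402)/(83 + 460) = -63/543 = -63*1/543 = -21/181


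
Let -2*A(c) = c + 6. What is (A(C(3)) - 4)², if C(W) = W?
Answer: 289/4 ≈ 72.250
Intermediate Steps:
A(c) = -3 - c/2 (A(c) = -(c + 6)/2 = -(6 + c)/2 = -3 - c/2)
(A(C(3)) - 4)² = ((-3 - ½*3) - 4)² = ((-3 - 3/2) - 4)² = (-9/2 - 4)² = (-17/2)² = 289/4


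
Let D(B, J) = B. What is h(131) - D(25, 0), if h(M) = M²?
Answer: 17136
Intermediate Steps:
h(131) - D(25, 0) = 131² - 1*25 = 17161 - 25 = 17136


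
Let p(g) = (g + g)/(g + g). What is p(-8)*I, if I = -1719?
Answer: -1719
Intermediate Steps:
p(g) = 1 (p(g) = (2*g)/((2*g)) = (2*g)*(1/(2*g)) = 1)
p(-8)*I = 1*(-1719) = -1719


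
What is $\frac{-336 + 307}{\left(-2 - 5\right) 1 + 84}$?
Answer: $- \frac{29}{77} \approx -0.37662$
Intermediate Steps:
$\frac{-336 + 307}{\left(-2 - 5\right) 1 + 84} = - \frac{29}{\left(-7\right) 1 + 84} = - \frac{29}{-7 + 84} = - \frac{29}{77}$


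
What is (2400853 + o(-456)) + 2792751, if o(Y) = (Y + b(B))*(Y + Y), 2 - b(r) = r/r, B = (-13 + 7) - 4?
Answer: 5608564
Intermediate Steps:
B = -10 (B = -6 - 4 = -10)
b(r) = 1 (b(r) = 2 - r/r = 2 - 1*1 = 2 - 1 = 1)
o(Y) = 2*Y*(1 + Y) (o(Y) = (Y + 1)*(Y + Y) = (1 + Y)*(2*Y) = 2*Y*(1 + Y))
(2400853 + o(-456)) + 2792751 = (2400853 + 2*(-456)*(1 - 456)) + 2792751 = (2400853 + 2*(-456)*(-455)) + 2792751 = (2400853 + 414960) + 2792751 = 2815813 + 2792751 = 5608564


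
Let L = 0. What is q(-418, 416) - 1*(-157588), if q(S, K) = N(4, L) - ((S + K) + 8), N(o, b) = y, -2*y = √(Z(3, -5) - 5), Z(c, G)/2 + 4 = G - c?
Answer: 157582 - I*√29/2 ≈ 1.5758e+5 - 2.6926*I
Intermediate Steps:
Z(c, G) = -8 - 2*c + 2*G (Z(c, G) = -8 + 2*(G - c) = -8 + (-2*c + 2*G) = -8 - 2*c + 2*G)
y = -I*√29/2 (y = -√((-8 - 2*3 + 2*(-5)) - 5)/2 = -√((-8 - 6 - 10) - 5)/2 = -√(-24 - 5)/2 = -I*√29/2 ≈ -2.6926*I)
N(o, b) = -I*√29/2
q(S, K) = -8 - K - S - I*√29/2 (q(S, K) = -I*√29/2 - ((S + K) + 8) = -I*√29/2 - ((K + S) + 8) = -I*√29/2 - (8 + K + S) = -I*√29/2 + (-8 - K - S) = -8 - K - S - I*√29/2)
q(-418, 416) - 1*(-157588) = (-8 - 1*416 - 1*(-418) - I*√29/2) - 1*(-157588) = (-8 - 416 + 418 - I*√29/2) + 157588 = (-6 - I*√29/2) + 157588 = 157582 - I*√29/2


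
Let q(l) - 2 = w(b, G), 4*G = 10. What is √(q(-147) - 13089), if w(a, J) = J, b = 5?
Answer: I*√52338/2 ≈ 114.39*I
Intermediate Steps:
G = 5/2 (G = (¼)*10 = 5/2 ≈ 2.5000)
q(l) = 9/2 (q(l) = 2 + 5/2 = 9/2)
√(q(-147) - 13089) = √(9/2 - 13089) = √(-26169/2) = I*√52338/2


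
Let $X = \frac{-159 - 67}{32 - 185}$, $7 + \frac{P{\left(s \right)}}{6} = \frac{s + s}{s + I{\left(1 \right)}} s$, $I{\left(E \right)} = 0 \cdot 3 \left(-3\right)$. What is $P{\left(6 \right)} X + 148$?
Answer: $\frac{9808}{51} \approx 192.31$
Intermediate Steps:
$I{\left(E \right)} = 0$ ($I{\left(E \right)} = 0 \left(-3\right) = 0$)
$P{\left(s \right)} = -42 + 12 s$ ($P{\left(s \right)} = -42 + 6 \frac{s + s}{s + 0} s = -42 + 6 \frac{2 s}{s} s = -42 + 6 \cdot 2 s = -42 + 12 s$)
$X = \frac{226}{153}$ ($X = - \frac{226}{-153} = \left(-226\right) \left(- \frac{1}{153}\right) = \frac{226}{153} \approx 1.4771$)
$P{\left(6 \right)} X + 148 = \left(-42 + 12 \cdot 6\right) \frac{226}{153} + 148 = \left(-42 + 72\right) \frac{226}{153} + 148 = 30 \cdot \frac{226}{153} + 148 = \frac{2260}{51} + 148 = \frac{9808}{51}$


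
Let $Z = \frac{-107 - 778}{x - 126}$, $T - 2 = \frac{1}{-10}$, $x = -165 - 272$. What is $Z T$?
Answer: $\frac{3363}{1126} \approx 2.9867$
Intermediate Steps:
$x = -437$
$T = \frac{19}{10}$ ($T = 2 + \frac{1}{-10} = 2 - \frac{1}{10} = \frac{19}{10} \approx 1.9$)
$Z = \frac{885}{563}$ ($Z = \frac{-107 - 778}{-437 - 126} = - \frac{885}{-563} = \left(-885\right) \left(- \frac{1}{563}\right) = \frac{885}{563} \approx 1.5719$)
$Z T = \frac{885}{563} \cdot \frac{19}{10} = \frac{3363}{1126}$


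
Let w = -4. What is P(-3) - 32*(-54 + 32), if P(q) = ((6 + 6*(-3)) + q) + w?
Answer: 685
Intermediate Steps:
P(q) = -16 + q (P(q) = ((6 + 6*(-3)) + q) - 4 = ((6 - 18) + q) - 4 = (-12 + q) - 4 = -16 + q)
P(-3) - 32*(-54 + 32) = (-16 - 3) - 32*(-54 + 32) = -19 - 32*(-22) = -19 + 704 = 685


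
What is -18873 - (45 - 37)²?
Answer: -18937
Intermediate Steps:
-18873 - (45 - 37)² = -18873 - 1*8² = -18873 - 1*64 = -18873 - 64 = -18937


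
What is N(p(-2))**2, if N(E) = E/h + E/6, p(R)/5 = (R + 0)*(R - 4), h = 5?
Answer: 484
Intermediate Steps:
p(R) = 5*R*(-4 + R) (p(R) = 5*((R + 0)*(R - 4)) = 5*(R*(-4 + R)) = 5*R*(-4 + R))
N(E) = 11*E/30 (N(E) = E/5 + E/6 = 11*E/30)
N(p(-2))**2 = (11*(5*(-2)*(-4 - 2))/30)**2 = (11*(5*(-2)*(-6))/30)**2 = ((11/30)*60)**2 = 22**2 = 484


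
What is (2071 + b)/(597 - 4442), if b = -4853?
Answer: 2782/3845 ≈ 0.72354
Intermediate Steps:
(2071 + b)/(597 - 4442) = (2071 - 4853)/(597 - 4442) = -2782/(-3845) = -2782*(-1/3845) = 2782/3845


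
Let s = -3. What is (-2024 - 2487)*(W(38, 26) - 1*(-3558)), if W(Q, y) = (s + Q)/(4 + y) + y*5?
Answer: -99850985/6 ≈ -1.6642e+7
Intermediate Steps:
W(Q, y) = 5*y + (-3 + Q)/(4 + y) (W(Q, y) = (-3 + Q)/(4 + y) + y*5 = (-3 + Q)/(4 + y) + 5*y = 5*y + (-3 + Q)/(4 + y))
(-2024 - 2487)*(W(38, 26) - 1*(-3558)) = (-2024 - 2487)*((-3 + 38 + 5*26² + 20*26)/(4 + 26) - 1*(-3558)) = -4511*((-3 + 38 + 5*676 + 520)/30 + 3558) = -4511*((-3 + 38 + 3380 + 520)/30 + 3558) = -4511*((1/30)*3935 + 3558) = -4511*(787/6 + 3558) = -4511*22135/6 = -99850985/6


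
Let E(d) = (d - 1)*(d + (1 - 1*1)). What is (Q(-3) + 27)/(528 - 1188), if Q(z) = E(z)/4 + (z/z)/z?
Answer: -89/1980 ≈ -0.044949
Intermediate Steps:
E(d) = d*(-1 + d) (E(d) = (-1 + d)*(d + (1 - 1)) = (-1 + d)*(d + 0) = (-1 + d)*d = d*(-1 + d))
Q(z) = 1/z + z*(-1 + z)/4 (Q(z) = (z*(-1 + z))/4 + (z/z)/z = (z*(-1 + z))*(¼) + 1/z = z*(-1 + z)/4 + 1/z = 1/z + z*(-1 + z)/4)
(Q(-3) + 27)/(528 - 1188) = ((¼)*(4 + (-3)²*(-1 - 3))/(-3) + 27)/(528 - 1188) = ((¼)*(-⅓)*(4 + 9*(-4)) + 27)/(-660) = -((¼)*(-⅓)*(4 - 36) + 27)/660 = -((¼)*(-⅓)*(-32) + 27)/660 = -(8/3 + 27)/660 = -1/660*89/3 = -89/1980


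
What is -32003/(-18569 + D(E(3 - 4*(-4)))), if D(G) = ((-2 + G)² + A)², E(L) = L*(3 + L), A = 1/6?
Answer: -1152108/1078143057085 ≈ -1.0686e-6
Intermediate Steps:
A = ⅙ ≈ 0.16667
D(G) = (⅙ + (-2 + G)²)² (D(G) = ((-2 + G)² + ⅙)² = (⅙ + (-2 + G)²)²)
-32003/(-18569 + D(E(3 - 4*(-4)))) = -32003/(-18569 + (1 + 6*(-2 + (3 - 4*(-4))*(3 + (3 - 4*(-4))))²)²/36) = -32003/(-18569 + (1 + 6*(-2 + (3 + 16)*(3 + (3 + 16)))²)²/36) = -32003/(-18569 + (1 + 6*(-2 + 19*(3 + 19))²)²/36) = -32003/(-18569 + (1 + 6*(-2 + 19*22)²)²/36) = -32003/(-18569 + (1 + 6*(-2 + 418)²)²/36) = -32003/(-18569 + (1 + 6*416²)²/36) = -32003/(-18569 + (1 + 6*173056)²/36) = -32003/(-18569 + (1 + 1038336)²/36) = -32003/(-18569 + (1/36)*1038337²) = -32003/(-18569 + (1/36)*1078143725569) = -32003/(-18569 + 1078143725569/36) = -32003/1078143057085/36 = -32003*36/1078143057085 = -1152108/1078143057085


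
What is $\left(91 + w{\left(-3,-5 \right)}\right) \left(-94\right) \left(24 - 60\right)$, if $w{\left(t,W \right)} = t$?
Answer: $297792$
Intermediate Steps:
$\left(91 + w{\left(-3,-5 \right)}\right) \left(-94\right) \left(24 - 60\right) = \left(91 - 3\right) \left(-94\right) \left(24 - 60\right) = 88 \left(-94\right) \left(24 - 60\right) = \left(-8272\right) \left(-36\right) = 297792$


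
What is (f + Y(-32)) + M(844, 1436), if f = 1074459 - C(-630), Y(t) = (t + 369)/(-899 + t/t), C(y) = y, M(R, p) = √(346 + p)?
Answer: 965429585/898 + 9*√22 ≈ 1.0751e+6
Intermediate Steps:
Y(t) = -369/898 - t/898 (Y(t) = (369 + t)/(-899 + 1) = (369 + t)/(-898) = (369 + t)*(-1/898) = -369/898 - t/898)
f = 1075089 (f = 1074459 - 1*(-630) = 1074459 + 630 = 1075089)
(f + Y(-32)) + M(844, 1436) = (1075089 + (-369/898 - 1/898*(-32))) + √(346 + 1436) = (1075089 + (-369/898 + 16/449)) + √1782 = (1075089 - 337/898) + 9*√22 = 965429585/898 + 9*√22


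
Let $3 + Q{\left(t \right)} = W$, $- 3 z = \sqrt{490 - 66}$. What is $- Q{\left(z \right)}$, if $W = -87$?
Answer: $90$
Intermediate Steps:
$z = - \frac{2 \sqrt{106}}{3}$ ($z = - \frac{\sqrt{490 - 66}}{3} = - \frac{\sqrt{424}}{3} = - \frac{2 \sqrt{106}}{3} \approx -6.8638$)
$Q{\left(t \right)} = -90$ ($Q{\left(t \right)} = -3 - 87 = -90$)
$- Q{\left(z \right)} = \left(-1\right) \left(-90\right) = 90$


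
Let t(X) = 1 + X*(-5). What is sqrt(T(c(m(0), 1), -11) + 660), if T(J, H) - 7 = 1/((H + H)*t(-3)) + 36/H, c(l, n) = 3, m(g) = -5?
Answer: 3*sqrt(571098)/88 ≈ 25.763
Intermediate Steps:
t(X) = 1 - 5*X
T(J, H) = 7 + 1153/(32*H) (T(J, H) = 7 + (1/((H + H)*(1 - 5*(-3))) + 36/H) = 7 + (1/(((2*H))*(1 + 15)) + 36/H) = 7 + ((1/(2*H))/16 + 36/H) = 7 + ((1/(2*H))*(1/16) + 36/H) = 7 + (1/(32*H) + 36/H) = 7 + 1153/(32*H))
sqrt(T(c(m(0), 1), -11) + 660) = sqrt((7 + (1153/32)/(-11)) + 660) = sqrt((7 + (1153/32)*(-1/11)) + 660) = sqrt((7 - 1153/352) + 660) = sqrt(1311/352 + 660) = sqrt(233631/352) = 3*sqrt(571098)/88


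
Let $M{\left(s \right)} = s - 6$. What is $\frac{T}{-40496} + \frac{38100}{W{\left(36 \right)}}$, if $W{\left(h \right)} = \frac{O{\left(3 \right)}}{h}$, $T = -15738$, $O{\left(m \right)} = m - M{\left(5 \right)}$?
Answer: $\frac{6943047069}{20248} \approx 3.429 \cdot 10^{5}$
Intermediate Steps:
$M{\left(s \right)} = -6 + s$ ($M{\left(s \right)} = s - 6 = -6 + s$)
$O{\left(m \right)} = 1 + m$ ($O{\left(m \right)} = m - \left(-6 + 5\right) = m - -1 = m + 1 = 1 + m$)
$W{\left(h \right)} = \frac{4}{h}$ ($W{\left(h \right)} = \frac{1 + 3}{h} = \frac{4}{h}$)
$\frac{T}{-40496} + \frac{38100}{W{\left(36 \right)}} = - \frac{15738}{-40496} + \frac{38100}{4 \cdot \frac{1}{36}} = \left(-15738\right) \left(- \frac{1}{40496}\right) + \frac{38100}{4 \cdot \frac{1}{36}} = \frac{7869}{20248} + 38100 \frac{1}{\frac{1}{9}} = \frac{7869}{20248} + 38100 \cdot 9 = \frac{7869}{20248} + 342900 = \frac{6943047069}{20248}$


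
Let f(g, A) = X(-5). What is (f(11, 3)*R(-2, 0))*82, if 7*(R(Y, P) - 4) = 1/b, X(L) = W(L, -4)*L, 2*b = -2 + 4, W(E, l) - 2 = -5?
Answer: 35670/7 ≈ 5095.7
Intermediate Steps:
W(E, l) = -3 (W(E, l) = 2 - 5 = -3)
b = 1 (b = (-2 + 4)/2 = (½)*2 = 1)
X(L) = -3*L
f(g, A) = 15 (f(g, A) = -3*(-5) = 15)
R(Y, P) = 29/7 (R(Y, P) = 4 + (⅐)/1 = 4 + (⅐)*1 = 4 + ⅐ = 29/7)
(f(11, 3)*R(-2, 0))*82 = (15*(29/7))*82 = (435/7)*82 = 35670/7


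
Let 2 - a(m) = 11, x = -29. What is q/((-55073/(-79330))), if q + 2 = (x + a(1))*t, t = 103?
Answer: -310656280/55073 ≈ -5640.8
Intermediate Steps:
a(m) = -9 (a(m) = 2 - 1*11 = 2 - 11 = -9)
q = -3916 (q = -2 + (-29 - 9)*103 = -2 - 38*103 = -2 - 3914 = -3916)
q/((-55073/(-79330))) = -3916/((-55073/(-79330))) = -3916/((-55073*(-1/79330))) = -3916/55073/79330 = -3916*79330/55073 = -310656280/55073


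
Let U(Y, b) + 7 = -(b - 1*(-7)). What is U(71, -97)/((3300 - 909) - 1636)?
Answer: 83/755 ≈ 0.10993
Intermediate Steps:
U(Y, b) = -14 - b (U(Y, b) = -7 - (b - 1*(-7)) = -7 - (b + 7) = -7 - (7 + b) = -7 + (-7 - b) = -14 - b)
U(71, -97)/((3300 - 909) - 1636) = (-14 - 1*(-97))/((3300 - 909) - 1636) = (-14 + 97)/(2391 - 1636) = 83/755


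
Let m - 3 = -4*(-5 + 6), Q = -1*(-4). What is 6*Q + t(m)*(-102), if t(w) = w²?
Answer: -78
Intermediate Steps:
Q = 4
m = -1 (m = 3 - 4*(-5 + 6) = 3 - 4*1 = 3 - 4 = -1)
6*Q + t(m)*(-102) = 6*4 + (-1)²*(-102) = 24 + 1*(-102) = 24 - 102 = -78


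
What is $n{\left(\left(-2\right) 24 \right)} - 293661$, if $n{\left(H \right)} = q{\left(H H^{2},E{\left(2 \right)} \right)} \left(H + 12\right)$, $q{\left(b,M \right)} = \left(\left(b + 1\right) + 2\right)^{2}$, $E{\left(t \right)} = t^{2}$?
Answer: $-440277662817$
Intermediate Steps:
$q{\left(b,M \right)} = \left(3 + b\right)^{2}$ ($q{\left(b,M \right)} = \left(\left(1 + b\right) + 2\right)^{2} = \left(3 + b\right)^{2}$)
$n{\left(H \right)} = \left(3 + H^{3}\right)^{2} \left(12 + H\right)$ ($n{\left(H \right)} = \left(3 + H H^{2}\right)^{2} \left(H + 12\right) = \left(3 + H^{3}\right)^{2} \left(12 + H\right)$)
$n{\left(\left(-2\right) 24 \right)} - 293661 = \left(3 + \left(\left(-2\right) 24\right)^{3}\right)^{2} \left(12 - 48\right) - 293661 = \left(3 + \left(-48\right)^{3}\right)^{2} \left(12 - 48\right) - 293661 = \left(3 - 110592\right)^{2} \left(-36\right) - 293661 = \left(-110589\right)^{2} \left(-36\right) - 293661 = 12229926921 \left(-36\right) - 293661 = -440277369156 - 293661 = -440277662817$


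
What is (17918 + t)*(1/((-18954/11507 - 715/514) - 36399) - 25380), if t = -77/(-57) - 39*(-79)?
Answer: -6540997127043929496760/12272295080391 ≈ -5.3299e+8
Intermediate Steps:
t = 175694/57 (t = -77*(-1/57) + 3081 = 77/57 + 3081 = 175694/57 ≈ 3082.4)
(17918 + t)*(1/((-18954/11507 - 715/514) - 36399) - 25380) = (17918 + 175694/57)*(1/((-18954/11507 - 715/514) - 36399) - 25380) = 1197020*(1/((-18954*1/11507 - 715*1/514) - 36399) - 25380)/57 = 1197020*(1/((-18954/11507 - 715/514) - 36399) - 25380)/57 = 1197020*(1/(-17969861/5914598 - 36399) - 25380)/57 = 1197020*(1/(-215303422463/5914598) - 25380)/57 = 1197020*(-5914598/215303422463 - 25380)/57 = (1197020/57)*(-5464400868025538/215303422463) = -6540997127043929496760/12272295080391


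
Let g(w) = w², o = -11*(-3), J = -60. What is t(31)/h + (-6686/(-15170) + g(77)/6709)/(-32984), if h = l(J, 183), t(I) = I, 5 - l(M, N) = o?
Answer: -132741914423/119891574340 ≈ -1.1072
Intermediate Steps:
o = 33
l(M, N) = -28 (l(M, N) = 5 - 1*33 = 5 - 33 = -28)
h = -28
t(31)/h + (-6686/(-15170) + g(77)/6709)/(-32984) = 31/(-28) + (-6686/(-15170) + 77²/6709)/(-32984) = 31*(-1/28) + (-6686*(-1/15170) + 5929*(1/6709))*(-1/32984) = -31/28 + (3343/7585 + 5929/6709)*(-1/32984) = -31/28 + (67399652/50887765)*(-1/32984) = -31/28 - 16849913/419620510190 = -132741914423/119891574340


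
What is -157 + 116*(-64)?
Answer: -7581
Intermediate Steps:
-157 + 116*(-64) = -157 - 7424 = -7581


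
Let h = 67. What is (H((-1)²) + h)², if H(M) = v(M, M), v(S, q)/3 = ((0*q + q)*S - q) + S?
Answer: 4900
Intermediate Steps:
v(S, q) = -3*q + 3*S + 3*S*q (v(S, q) = 3*(((0*q + q)*S - q) + S) = 3*(((0 + q)*S - q) + S) = 3*((q*S - q) + S) = 3*((S*q - q) + S) = 3*((-q + S*q) + S) = 3*(S - q + S*q) = -3*q + 3*S + 3*S*q)
H(M) = 3*M² (H(M) = -3*M + 3*M + 3*M*M = -3*M + 3*M + 3*M² = 3*M²)
(H((-1)²) + h)² = (3*((-1)²)² + 67)² = (3*1² + 67)² = (3*1 + 67)² = (3 + 67)² = 70² = 4900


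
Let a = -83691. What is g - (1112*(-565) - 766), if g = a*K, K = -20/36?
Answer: 675541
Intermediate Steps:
K = -5/9 (K = -20*1/36 = -5/9 ≈ -0.55556)
g = 46495 (g = -83691*(-5/9) = 46495)
g - (1112*(-565) - 766) = 46495 - (1112*(-565) - 766) = 46495 - (-628280 - 766) = 46495 - 1*(-629046) = 46495 + 629046 = 675541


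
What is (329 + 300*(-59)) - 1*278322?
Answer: -295693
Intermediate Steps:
(329 + 300*(-59)) - 1*278322 = (329 - 17700) - 278322 = -17371 - 278322 = -295693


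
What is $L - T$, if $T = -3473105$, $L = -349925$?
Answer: $3123180$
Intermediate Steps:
$L - T = -349925 - -3473105 = -349925 + 3473105 = 3123180$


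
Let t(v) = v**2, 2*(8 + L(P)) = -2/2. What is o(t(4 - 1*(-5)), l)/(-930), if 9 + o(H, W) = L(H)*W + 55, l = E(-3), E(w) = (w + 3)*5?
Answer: -23/465 ≈ -0.049462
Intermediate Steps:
E(w) = 15 + 5*w (E(w) = (3 + w)*5 = 15 + 5*w)
l = 0 (l = 15 + 5*(-3) = 15 - 15 = 0)
L(P) = -17/2 (L(P) = -8 + (-2/2)/2 = -8 + (-2*1/2)/2 = -8 + (1/2)*(-1) = -8 - 1/2 = -17/2)
o(H, W) = 46 - 17*W/2 (o(H, W) = -9 + (-17*W/2 + 55) = -9 + (55 - 17*W/2) = 46 - 17*W/2)
o(t(4 - 1*(-5)), l)/(-930) = (46 - 17/2*0)/(-930) = (46 + 0)*(-1/930) = 46*(-1/930) = -23/465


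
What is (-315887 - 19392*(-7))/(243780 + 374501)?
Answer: -180143/618281 ≈ -0.29136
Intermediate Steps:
(-315887 - 19392*(-7))/(243780 + 374501) = (-315887 + 135744)/618281 = -180143*1/618281 = -180143/618281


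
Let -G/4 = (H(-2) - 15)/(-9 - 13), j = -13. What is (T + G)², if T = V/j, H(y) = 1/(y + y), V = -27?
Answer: 39601/81796 ≈ 0.48414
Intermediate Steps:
H(y) = 1/(2*y)
G = -61/22 (G = -4*((½)/(-2) - 15)/(-9 - 13) = -4*((½)*(-½) - 15)/(-22) = -4*(-¼ - 15)*(-1)/22 = -(-61)*(-1)/22 = -4*61/88 = -61/22 ≈ -2.7727)
T = 27/13 (T = -27/(-13) = -27*(-1/13) = 27/13 ≈ 2.0769)
(T + G)² = (27/13 - 61/22)² = (-199/286)² = 39601/81796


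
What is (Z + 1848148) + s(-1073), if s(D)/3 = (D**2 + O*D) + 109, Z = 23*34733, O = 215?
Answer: 5409236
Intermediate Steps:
Z = 798859
s(D) = 327 + 3*D**2 + 645*D (s(D) = 3*((D**2 + 215*D) + 109) = 3*(109 + D**2 + 215*D) = 327 + 3*D**2 + 645*D)
(Z + 1848148) + s(-1073) = (798859 + 1848148) + (327 + 3*(-1073)**2 + 645*(-1073)) = 2647007 + (327 + 3*1151329 - 692085) = 2647007 + (327 + 3453987 - 692085) = 2647007 + 2762229 = 5409236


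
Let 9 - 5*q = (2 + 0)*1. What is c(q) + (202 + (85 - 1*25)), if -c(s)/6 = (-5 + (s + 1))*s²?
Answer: 36572/125 ≈ 292.58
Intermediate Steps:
q = 7/5 (q = 9/5 - (2 + 0)/5 = 9/5 - 2/5 = 9/5 - ⅕*2 = 9/5 - ⅖ = 7/5 ≈ 1.4000)
c(s) = -6*s²*(-4 + s) (c(s) = -6*(-5 + (s + 1))*s² = -6*(-5 + (1 + s))*s² = -6*(-4 + s)*s² = -6*s²*(-4 + s))
c(q) + (202 + (85 - 1*25)) = 6*(7/5)²*(4 - 1*7/5) + (202 + (85 - 1*25)) = 6*(49/25)*(4 - 7/5) + (202 + (85 - 25)) = 6*(49/25)*(13/5) + (202 + 60) = 3822/125 + 262 = 36572/125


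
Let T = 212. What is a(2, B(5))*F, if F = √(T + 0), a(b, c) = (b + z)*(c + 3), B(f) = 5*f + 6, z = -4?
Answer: -136*√53 ≈ -990.09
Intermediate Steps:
B(f) = 6 + 5*f
a(b, c) = (-4 + b)*(3 + c) (a(b, c) = (b - 4)*(c + 3) = (-4 + b)*(3 + c))
F = 2*√53 (F = √(212 + 0) = √212 = 2*√53 ≈ 14.560)
a(2, B(5))*F = (-12 - 4*(6 + 5*5) + 3*2 + 2*(6 + 5*5))*(2*√53) = (-12 - 4*(6 + 25) + 6 + 2*(6 + 25))*(2*√53) = (-12 - 4*31 + 6 + 2*31)*(2*√53) = (-12 - 124 + 6 + 62)*(2*√53) = -136*√53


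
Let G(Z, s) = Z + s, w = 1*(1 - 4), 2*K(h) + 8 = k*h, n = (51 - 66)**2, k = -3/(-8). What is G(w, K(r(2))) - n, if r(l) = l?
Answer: -1853/8 ≈ -231.63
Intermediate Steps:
k = 3/8 (k = -3*(-1/8) = 3/8 ≈ 0.37500)
n = 225 (n = (-15)**2 = 225)
K(h) = -4 + 3*h/16 (K(h) = -4 + (3*h/8)/2 = -4 + 3*h/16)
w = -3 (w = 1*(-3) = -3)
G(w, K(r(2))) - n = (-3 + (-4 + (3/16)*2)) - 1*225 = (-3 + (-4 + 3/8)) - 225 = (-3 - 29/8) - 225 = -53/8 - 225 = -1853/8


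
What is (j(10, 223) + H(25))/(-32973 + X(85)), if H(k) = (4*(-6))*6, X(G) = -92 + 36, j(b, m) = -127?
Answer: 271/33029 ≈ 0.0082049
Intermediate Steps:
X(G) = -56
H(k) = -144 (H(k) = -24*6 = -144)
(j(10, 223) + H(25))/(-32973 + X(85)) = (-127 - 144)/(-32973 - 56) = -271/(-33029) = -271*(-1/33029) = 271/33029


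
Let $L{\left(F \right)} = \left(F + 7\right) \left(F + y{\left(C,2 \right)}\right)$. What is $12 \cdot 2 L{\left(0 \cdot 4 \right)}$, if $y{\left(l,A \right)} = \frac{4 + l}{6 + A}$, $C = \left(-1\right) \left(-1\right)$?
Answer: $105$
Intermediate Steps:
$C = 1$
$y{\left(l,A \right)} = \frac{4 + l}{6 + A}$
$L{\left(F \right)} = \left(7 + F\right) \left(\frac{5}{8} + F\right)$ ($L{\left(F \right)} = \left(F + 7\right) \left(F + \frac{4 + 1}{6 + 2}\right) = \left(7 + F\right) \left(F + \frac{1}{8} \cdot 5\right) = \left(7 + F\right) \left(F + \frac{5}{8}\right) = \left(7 + F\right) \left(\frac{5}{8} + F\right)$)
$12 \cdot 2 L{\left(0 \cdot 4 \right)} = 12 \cdot 2 \left(\frac{35}{8} + \left(0 \cdot 4\right)^{2} + \frac{61 \cdot 0 \cdot 4}{8}\right) = 24 \left(\frac{35}{8} + 0^{2} + \frac{61}{8} \cdot 0\right) = 24 \left(\frac{35}{8} + 0 + 0\right) = 24 \cdot \frac{35}{8} = 105$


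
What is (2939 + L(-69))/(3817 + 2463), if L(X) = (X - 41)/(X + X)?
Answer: 101423/216660 ≈ 0.46812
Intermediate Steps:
L(X) = (-41 + X)/(2*X) (L(X) = (-41 + X)/((2*X)) = (-41 + X)*(1/(2*X)) = (-41 + X)/(2*X))
(2939 + L(-69))/(3817 + 2463) = (2939 + (1/2)*(-41 - 69)/(-69))/(3817 + 2463) = (2939 + (1/2)*(-1/69)*(-110))/6280 = (2939 + 55/69)*(1/6280) = (202846/69)*(1/6280) = 101423/216660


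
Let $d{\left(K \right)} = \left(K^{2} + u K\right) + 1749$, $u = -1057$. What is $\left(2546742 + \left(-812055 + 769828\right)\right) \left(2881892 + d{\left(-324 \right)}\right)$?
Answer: $8342752348775$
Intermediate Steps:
$d{\left(K \right)} = 1749 + K^{2} - 1057 K$ ($d{\left(K \right)} = \left(K^{2} - 1057 K\right) + 1749 = 1749 + K^{2} - 1057 K$)
$\left(2546742 + \left(-812055 + 769828\right)\right) \left(2881892 + d{\left(-324 \right)}\right) = \left(2546742 + \left(-812055 + 769828\right)\right) \left(2881892 + \left(1749 + \left(-324\right)^{2} - -342468\right)\right) = \left(2546742 - 42227\right) \left(2881892 + \left(1749 + 104976 + 342468\right)\right) = 2504515 \left(2881892 + 449193\right) = 2504515 \cdot 3331085 = 8342752348775$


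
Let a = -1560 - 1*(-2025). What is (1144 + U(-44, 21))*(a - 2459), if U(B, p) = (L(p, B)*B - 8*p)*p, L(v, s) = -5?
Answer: -4458584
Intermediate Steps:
U(B, p) = p*(-8*p - 5*B) (U(B, p) = (-5*B - 8*p)*p = (-8*p - 5*B)*p = p*(-8*p - 5*B))
a = 465 (a = -1560 + 2025 = 465)
(1144 + U(-44, 21))*(a - 2459) = (1144 + 21*(-8*21 - 5*(-44)))*(465 - 2459) = (1144 + 21*(-168 + 220))*(-1994) = (1144 + 21*52)*(-1994) = (1144 + 1092)*(-1994) = 2236*(-1994) = -4458584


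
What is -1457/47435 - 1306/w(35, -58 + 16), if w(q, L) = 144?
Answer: -31079959/3415320 ≈ -9.1002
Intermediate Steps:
-1457/47435 - 1306/w(35, -58 + 16) = -1457/47435 - 1306/144 = -1457*1/47435 - 1306*1/144 = -1457/47435 - 653/72 = -31079959/3415320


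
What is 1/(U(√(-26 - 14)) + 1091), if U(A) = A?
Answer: 1091/1190321 - 2*I*√10/1190321 ≈ 0.00091656 - 5.3133e-6*I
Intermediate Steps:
1/(U(√(-26 - 14)) + 1091) = 1/(√(-26 - 14) + 1091) = 1/(√(-40) + 1091) = 1/(2*I*√10 + 1091) = 1/(1091 + 2*I*√10)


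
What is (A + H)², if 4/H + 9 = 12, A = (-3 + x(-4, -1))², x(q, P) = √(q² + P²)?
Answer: 12232/9 - 328*√17 ≈ 6.7325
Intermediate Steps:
x(q, P) = √(P² + q²)
A = (-3 + √17)² (A = (-3 + √((-1)² + (-4)²))² = (-3 + √(1 + 16))² = (-3 + √17)² ≈ 1.2614)
H = 4/3 (H = 4/(-9 + 12) = 4/3 ≈ 1.3333)
(A + H)² = ((3 - √17)² + 4/3)² = (4/3 + (3 - √17)²)²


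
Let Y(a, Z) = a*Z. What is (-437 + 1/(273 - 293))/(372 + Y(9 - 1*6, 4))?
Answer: -8741/7680 ≈ -1.1382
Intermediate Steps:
Y(a, Z) = Z*a
(-437 + 1/(273 - 293))/(372 + Y(9 - 1*6, 4)) = (-437 + 1/(273 - 293))/(372 + 4*(9 - 1*6)) = (-437 + 1/(-20))/(372 + 4*(9 - 6)) = (-437 - 1/20)/(372 + 4*3) = -8741/(20*(372 + 12)) = -8741/20/384 = -8741/20*1/384 = -8741/7680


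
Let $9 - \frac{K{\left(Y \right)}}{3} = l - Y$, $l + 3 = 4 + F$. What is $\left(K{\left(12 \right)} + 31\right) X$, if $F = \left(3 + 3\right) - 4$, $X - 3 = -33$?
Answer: $-2550$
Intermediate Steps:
$X = -30$ ($X = 3 - 33 = -30$)
$F = 2$ ($F = 6 - 4 = 2$)
$l = 3$ ($l = -3 + \left(4 + 2\right) = -3 + 6 = 3$)
$K{\left(Y \right)} = 18 + 3 Y$ ($K{\left(Y \right)} = 27 - 3 \left(3 - Y\right) = 27 + \left(-9 + 3 Y\right) = 18 + 3 Y$)
$\left(K{\left(12 \right)} + 31\right) X = \left(\left(18 + 3 \cdot 12\right) + 31\right) \left(-30\right) = \left(\left(18 + 36\right) + 31\right) \left(-30\right) = \left(54 + 31\right) \left(-30\right) = 85 \left(-30\right) = -2550$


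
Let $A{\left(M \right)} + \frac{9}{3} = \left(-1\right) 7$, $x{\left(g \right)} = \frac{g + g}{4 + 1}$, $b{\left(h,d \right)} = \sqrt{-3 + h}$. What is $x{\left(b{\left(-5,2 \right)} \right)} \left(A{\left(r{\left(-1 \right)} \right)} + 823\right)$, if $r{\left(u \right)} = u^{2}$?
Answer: $\frac{3252 i \sqrt{2}}{5} \approx 919.8 i$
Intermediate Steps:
$x{\left(g \right)} = \frac{2 g}{5}$
$A{\left(M \right)} = -10$ ($A{\left(M \right)} = -3 - 7 = -10$)
$x{\left(b{\left(-5,2 \right)} \right)} \left(A{\left(r{\left(-1 \right)} \right)} + 823\right) = \frac{2 \sqrt{-3 - 5}}{5} \left(-10 + 823\right) = \frac{2 \sqrt{-8}}{5} \cdot 813 = \frac{2 \cdot 2 i \sqrt{2}}{5} \cdot 813 = \frac{4 i \sqrt{2}}{5} \cdot 813 = \frac{3252 i \sqrt{2}}{5}$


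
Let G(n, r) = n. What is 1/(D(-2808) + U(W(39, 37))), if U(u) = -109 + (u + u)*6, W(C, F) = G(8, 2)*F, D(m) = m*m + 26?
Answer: 1/7888333 ≈ 1.2677e-7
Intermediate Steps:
D(m) = 26 + m**2 (D(m) = m**2 + 26 = 26 + m**2)
W(C, F) = 8*F
U(u) = -109 + 12*u (U(u) = -109 + (2*u)*6 = -109 + 12*u)
1/(D(-2808) + U(W(39, 37))) = 1/((26 + (-2808)**2) + (-109 + 12*(8*37))) = 1/((26 + 7884864) + (-109 + 12*296)) = 1/(7884890 + (-109 + 3552)) = 1/(7884890 + 3443) = 1/7888333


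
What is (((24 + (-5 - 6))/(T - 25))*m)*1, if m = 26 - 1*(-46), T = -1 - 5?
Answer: -936/31 ≈ -30.194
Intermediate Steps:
T = -6
m = 72 (m = 26 + 46 = 72)
(((24 + (-5 - 6))/(T - 25))*m)*1 = (((24 + (-5 - 6))/(-6 - 25))*72)*1 = (((24 - 11)/(-31))*72)*1 = ((13*(-1/31))*72)*1 = -13/31*72*1 = -936/31*1 = -936/31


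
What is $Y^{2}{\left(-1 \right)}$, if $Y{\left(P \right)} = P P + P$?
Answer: $0$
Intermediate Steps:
$Y{\left(P \right)} = P + P^{2}$ ($Y{\left(P \right)} = P^{2} + P = P + P^{2}$)
$Y^{2}{\left(-1 \right)} = \left(- (1 - 1)\right)^{2} = \left(\left(-1\right) 0\right)^{2} = 0^{2} = 0$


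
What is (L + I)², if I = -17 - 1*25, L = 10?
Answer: 1024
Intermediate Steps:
I = -42 (I = -17 - 25 = -42)
(L + I)² = (10 - 42)² = (-32)² = 1024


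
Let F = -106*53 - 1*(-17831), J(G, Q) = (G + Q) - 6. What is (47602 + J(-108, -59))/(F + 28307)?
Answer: 47429/40520 ≈ 1.1705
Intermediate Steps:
J(G, Q) = -6 + G + Q
F = 12213 (F = -5618 + 17831 = 12213)
(47602 + J(-108, -59))/(F + 28307) = (47602 + (-6 - 108 - 59))/(12213 + 28307) = (47602 - 173)/40520 = 47429*(1/40520) = 47429/40520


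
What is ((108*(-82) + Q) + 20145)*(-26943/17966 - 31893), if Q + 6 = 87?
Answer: -3257599262985/8983 ≈ -3.6264e+8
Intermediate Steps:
Q = 81 (Q = -6 + 87 = 81)
((108*(-82) + Q) + 20145)*(-26943/17966 - 31893) = ((108*(-82) + 81) + 20145)*(-26943/17966 - 31893) = ((-8856 + 81) + 20145)*(-26943*1/17966 - 31893) = (-8775 + 20145)*(-26943/17966 - 31893) = 11370*(-573016581/17966) = -3257599262985/8983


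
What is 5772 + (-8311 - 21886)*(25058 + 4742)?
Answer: -899864828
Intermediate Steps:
5772 + (-8311 - 21886)*(25058 + 4742) = 5772 - 30197*29800 = 5772 - 899870600 = -899864828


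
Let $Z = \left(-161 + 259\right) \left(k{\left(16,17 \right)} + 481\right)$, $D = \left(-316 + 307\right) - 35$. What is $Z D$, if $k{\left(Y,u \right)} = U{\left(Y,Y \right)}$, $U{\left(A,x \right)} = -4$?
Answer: $-2056824$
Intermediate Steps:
$k{\left(Y,u \right)} = -4$
$D = -44$ ($D = -9 - 35 = -44$)
$Z = 46746$ ($Z = \left(-161 + 259\right) \left(-4 + 481\right) = 98 \cdot 477 = 46746$)
$Z D = 46746 \left(-44\right) = -2056824$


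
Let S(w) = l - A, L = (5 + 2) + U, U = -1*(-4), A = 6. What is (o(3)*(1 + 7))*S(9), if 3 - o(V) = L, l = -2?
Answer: 512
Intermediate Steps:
U = 4
L = 11 (L = (5 + 2) + 4 = 7 + 4 = 11)
o(V) = -8 (o(V) = 3 - 1*11 = 3 - 11 = -8)
S(w) = -8 (S(w) = -2 - 1*6 = -2 - 6 = -8)
(o(3)*(1 + 7))*S(9) = -8*(1 + 7)*(-8) = -8*8*(-8) = -64*(-8) = 512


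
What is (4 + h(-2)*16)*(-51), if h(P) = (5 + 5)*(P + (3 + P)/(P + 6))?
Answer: 14076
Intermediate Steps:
h(P) = 10*P + 10*(3 + P)/(6 + P) (h(P) = 10*(P + (3 + P)/(6 + P)) = 10*P + 10*(3 + P)/(6 + P))
(4 + h(-2)*16)*(-51) = (4 + (10*(3 + (-2)**2 + 7*(-2))/(6 - 2))*16)*(-51) = (4 + (10*(3 + 4 - 14)/4)*16)*(-51) = (4 + (10*(1/4)*(-7))*16)*(-51) = (4 - 35/2*16)*(-51) = (4 - 280)*(-51) = -276*(-51) = 14076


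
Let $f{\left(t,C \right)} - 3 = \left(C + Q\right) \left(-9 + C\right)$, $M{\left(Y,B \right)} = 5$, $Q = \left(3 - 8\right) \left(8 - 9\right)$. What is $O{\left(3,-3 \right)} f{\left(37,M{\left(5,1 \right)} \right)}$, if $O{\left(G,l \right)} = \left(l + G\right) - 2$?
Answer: $74$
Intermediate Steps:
$Q = 5$ ($Q = \left(-5\right) \left(-1\right) = 5$)
$f{\left(t,C \right)} = 3 + \left(-9 + C\right) \left(5 + C\right)$ ($f{\left(t,C \right)} = 3 + \left(C + 5\right) \left(-9 + C\right) = 3 + \left(5 + C\right) \left(-9 + C\right) = 3 + \left(-9 + C\right) \left(5 + C\right)$)
$O{\left(G,l \right)} = -2 + G + l$ ($O{\left(G,l \right)} = \left(G + l\right) - 2 = -2 + G + l$)
$O{\left(3,-3 \right)} f{\left(37,M{\left(5,1 \right)} \right)} = \left(-2 + 3 - 3\right) \left(-42 + 5^{2} - 20\right) = - 2 \left(-42 + 25 - 20\right) = \left(-2\right) \left(-37\right) = 74$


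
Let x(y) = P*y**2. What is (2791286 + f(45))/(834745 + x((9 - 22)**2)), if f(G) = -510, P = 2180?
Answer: 2790776/63097725 ≈ 0.044229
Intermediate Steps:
x(y) = 2180*y**2
(2791286 + f(45))/(834745 + x((9 - 22)**2)) = (2791286 - 510)/(834745 + 2180*((9 - 22)**2)**2) = 2790776/(834745 + 2180*((-13)**2)**2) = 2790776/(834745 + 2180*169**2) = 2790776/(834745 + 2180*28561) = 2790776/(834745 + 62262980) = 2790776/63097725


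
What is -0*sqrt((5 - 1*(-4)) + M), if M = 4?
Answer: 0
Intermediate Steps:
-0*sqrt((5 - 1*(-4)) + M) = -0*sqrt((5 - 1*(-4)) + 4) = -0*sqrt((5 + 4) + 4) = -0*sqrt(9 + 4) = -0*sqrt(13) = -26*0 = 0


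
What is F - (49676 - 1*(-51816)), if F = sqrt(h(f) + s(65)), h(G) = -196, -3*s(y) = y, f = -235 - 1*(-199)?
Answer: -101492 + I*sqrt(1959)/3 ≈ -1.0149e+5 + 14.754*I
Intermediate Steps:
f = -36 (f = -235 + 199 = -36)
s(y) = -y/3
F = I*sqrt(1959)/3 (F = sqrt(-196 - 1/3*65) = sqrt(-196 - 65/3) = sqrt(-653/3) = I*sqrt(1959)/3 ≈ 14.754*I)
F - (49676 - 1*(-51816)) = I*sqrt(1959)/3 - (49676 - 1*(-51816)) = I*sqrt(1959)/3 - (49676 + 51816) = I*sqrt(1959)/3 - 1*101492 = I*sqrt(1959)/3 - 101492 = -101492 + I*sqrt(1959)/3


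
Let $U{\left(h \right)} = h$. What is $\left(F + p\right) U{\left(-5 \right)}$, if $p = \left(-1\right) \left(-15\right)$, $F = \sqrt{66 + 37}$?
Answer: $-75 - 5 \sqrt{103} \approx -125.74$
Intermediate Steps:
$F = \sqrt{103} \approx 10.149$
$p = 15$
$\left(F + p\right) U{\left(-5 \right)} = \left(\sqrt{103} + 15\right) \left(-5\right) = \left(15 + \sqrt{103}\right) \left(-5\right) = -75 - 5 \sqrt{103}$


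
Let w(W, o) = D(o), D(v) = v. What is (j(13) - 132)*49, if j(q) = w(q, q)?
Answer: -5831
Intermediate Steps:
w(W, o) = o
j(q) = q
(j(13) - 132)*49 = (13 - 132)*49 = -119*49 = -5831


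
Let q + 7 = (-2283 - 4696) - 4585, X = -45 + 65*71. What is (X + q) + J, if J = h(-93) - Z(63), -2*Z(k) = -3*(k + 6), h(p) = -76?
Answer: -14361/2 ≈ -7180.5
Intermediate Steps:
X = 4570 (X = -45 + 4615 = 4570)
q = -11571 (q = -7 + ((-2283 - 4696) - 4585) = -7 + (-6979 - 4585) = -7 - 11564 = -11571)
Z(k) = 9 + 3*k/2 (Z(k) = -(-3)*(k + 6)/2 = -(-3)*(6 + k)/2 = -(-18 - 3*k)/2 = 9 + 3*k/2)
J = -359/2 (J = -76 - (9 + (3/2)*63) = -76 - (9 + 189/2) = -76 - 1*207/2 = -76 - 207/2 = -359/2 ≈ -179.50)
(X + q) + J = (4570 - 11571) - 359/2 = -7001 - 359/2 = -14361/2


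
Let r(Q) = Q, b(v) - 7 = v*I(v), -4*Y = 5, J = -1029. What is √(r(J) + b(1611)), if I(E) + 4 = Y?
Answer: I*√37919/2 ≈ 97.364*I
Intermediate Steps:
Y = -5/4 (Y = -¼*5 = -5/4 ≈ -1.2500)
I(E) = -21/4 (I(E) = -4 - 5/4 = -21/4)
b(v) = 7 - 21*v/4 (b(v) = 7 + v*(-21/4) = 7 - 21*v/4)
√(r(J) + b(1611)) = √(-1029 + (7 - 21/4*1611)) = √(-1029 + (7 - 33831/4)) = √(-1029 - 33803/4) = √(-37919/4) = I*√37919/2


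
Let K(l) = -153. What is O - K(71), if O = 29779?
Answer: 29932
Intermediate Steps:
O - K(71) = 29779 - 1*(-153) = 29779 + 153 = 29932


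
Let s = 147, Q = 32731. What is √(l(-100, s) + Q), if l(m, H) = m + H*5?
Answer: √33366 ≈ 182.66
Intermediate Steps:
l(m, H) = m + 5*H
√(l(-100, s) + Q) = √((-100 + 5*147) + 32731) = √((-100 + 735) + 32731) = √(635 + 32731) = √33366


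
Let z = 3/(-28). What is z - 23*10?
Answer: -6443/28 ≈ -230.11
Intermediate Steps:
z = -3/28 (z = 3*(-1/28) = -3/28 ≈ -0.10714)
z - 23*10 = -3/28 - 23*10 = -3/28 - 230 = -6443/28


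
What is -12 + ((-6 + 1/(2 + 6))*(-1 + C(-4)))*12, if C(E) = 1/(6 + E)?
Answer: 93/4 ≈ 23.250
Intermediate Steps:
-12 + ((-6 + 1/(2 + 6))*(-1 + C(-4)))*12 = -12 + ((-6 + 1/(2 + 6))*(-1 + 1/(6 - 4)))*12 = -12 + ((-6 + 1/8)*(-1 + 1/2))*12 = -12 - 47/8*(-1/2)*12 = -12 + (47/16)*12 = -12 + 141/4 = 93/4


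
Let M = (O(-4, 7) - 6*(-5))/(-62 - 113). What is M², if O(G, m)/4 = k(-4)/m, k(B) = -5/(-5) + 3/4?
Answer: 961/30625 ≈ 0.031380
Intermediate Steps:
k(B) = 7/4 (k(B) = -5*(-⅕) + 3*(¼) = 1 + ¾ = 7/4)
O(G, m) = 7/m (O(G, m) = 4*(7/(4*m)) = 7/m)
M = -31/175 (M = (7/7 - 6*(-5))/(-62 - 113) = (7*(⅐) + 30)/(-175) = (1 + 30)*(-1/175) = 31*(-1/175) = -31/175 ≈ -0.17714)
M² = (-31/175)² = 961/30625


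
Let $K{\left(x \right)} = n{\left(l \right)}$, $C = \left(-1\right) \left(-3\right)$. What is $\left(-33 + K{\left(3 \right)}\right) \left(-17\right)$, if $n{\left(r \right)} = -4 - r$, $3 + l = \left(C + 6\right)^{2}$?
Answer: $1955$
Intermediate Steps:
$C = 3$
$l = 78$ ($l = -3 + \left(3 + 6\right)^{2} = -3 + 9^{2} = -3 + 81 = 78$)
$K{\left(x \right)} = -82$ ($K{\left(x \right)} = -4 - 78 = -82$)
$\left(-33 + K{\left(3 \right)}\right) \left(-17\right) = \left(-33 - 82\right) \left(-17\right) = \left(-115\right) \left(-17\right) = 1955$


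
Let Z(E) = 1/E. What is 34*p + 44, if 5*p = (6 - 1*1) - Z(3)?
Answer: 1136/15 ≈ 75.733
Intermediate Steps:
p = 14/15 (p = ((6 - 1*1) - 1/3)/5 = ((6 - 1) - 1*⅓)/5 = (5 - ⅓)/5 = (⅕)*(14/3) = 14/15 ≈ 0.93333)
34*p + 44 = 34*(14/15) + 44 = 476/15 + 44 = 1136/15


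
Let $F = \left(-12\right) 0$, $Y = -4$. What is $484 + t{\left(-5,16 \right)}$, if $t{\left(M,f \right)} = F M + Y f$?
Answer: $420$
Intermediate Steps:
$F = 0$
$t{\left(M,f \right)} = - 4 f$ ($t{\left(M,f \right)} = 0 M - 4 f = 0 - 4 f = - 4 f$)
$484 + t{\left(-5,16 \right)} = 484 - 64 = 420$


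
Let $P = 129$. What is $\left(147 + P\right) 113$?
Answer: $31188$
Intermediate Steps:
$\left(147 + P\right) 113 = \left(147 + 129\right) 113 = 276 \cdot 113 = 31188$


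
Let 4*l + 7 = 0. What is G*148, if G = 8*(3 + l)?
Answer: 1480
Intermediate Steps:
l = -7/4 (l = -7/4 + (¼)*0 = -7/4 + 0 = -7/4 ≈ -1.7500)
G = 10 (G = 8*(3 - 7/4) = 8*(5/4) = 10)
G*148 = 10*148 = 1480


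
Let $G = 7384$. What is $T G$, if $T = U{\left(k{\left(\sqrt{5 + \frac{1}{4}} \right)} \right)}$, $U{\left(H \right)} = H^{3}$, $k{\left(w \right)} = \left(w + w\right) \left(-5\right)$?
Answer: $- 19383000 \sqrt{21} \approx -8.8824 \cdot 10^{7}$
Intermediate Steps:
$k{\left(w \right)} = - 10 w$ ($k{\left(w \right)} = 2 w \left(-5\right) = - 10 w$)
$T = - 2625 \sqrt{21}$ ($T = \left(- 10 \sqrt{5 + \frac{1}{4}}\right)^{3} = \left(- 10 \sqrt{\frac{21}{4}}\right)^{3} = \left(- 10 \frac{\sqrt{21}}{2}\right)^{3} = \left(- 5 \sqrt{21}\right)^{3} = - 2625 \sqrt{21} \approx -12029.0$)
$T G = - 2625 \sqrt{21} \cdot 7384 = - 19383000 \sqrt{21}$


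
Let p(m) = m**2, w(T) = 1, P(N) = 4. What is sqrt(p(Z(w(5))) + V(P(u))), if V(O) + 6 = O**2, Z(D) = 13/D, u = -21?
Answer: sqrt(179) ≈ 13.379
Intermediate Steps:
V(O) = -6 + O**2
sqrt(p(Z(w(5))) + V(P(u))) = sqrt((13/1)**2 + (-6 + 4**2)) = sqrt((13*1)**2 + (-6 + 16)) = sqrt(13**2 + 10) = sqrt(169 + 10) = sqrt(179)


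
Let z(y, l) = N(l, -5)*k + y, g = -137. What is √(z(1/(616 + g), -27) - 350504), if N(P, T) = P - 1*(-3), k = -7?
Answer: I*√80381441697/479 ≈ 591.89*I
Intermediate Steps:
N(P, T) = 3 + P (N(P, T) = P + 3 = 3 + P)
z(y, l) = -21 + y - 7*l (z(y, l) = (3 + l)*(-7) + y = (-21 - 7*l) + y = -21 + y - 7*l)
√(z(1/(616 + g), -27) - 350504) = √((-21 + 1/(616 - 137) - 7*(-27)) - 350504) = √((-21 + 1/479 + 189) - 350504) = √(80473/479 - 350504) = √(-167810943/479) = I*√80381441697/479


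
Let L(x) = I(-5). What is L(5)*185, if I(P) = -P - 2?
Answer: 555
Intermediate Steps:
I(P) = -2 - P
L(x) = 3 (L(x) = -2 - 1*(-5) = -2 + 5 = 3)
L(5)*185 = 3*185 = 555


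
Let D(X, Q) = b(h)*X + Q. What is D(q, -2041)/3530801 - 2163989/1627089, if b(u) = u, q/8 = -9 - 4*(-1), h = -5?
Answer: -7643609996038/5744927468289 ≈ -1.3305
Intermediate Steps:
q = -40 (q = 8*(-9 - 4*(-1)) = 8*(-9 + 4) = 8*(-5) = -40)
D(X, Q) = Q - 5*X (D(X, Q) = -5*X + Q = Q - 5*X)
D(q, -2041)/3530801 - 2163989/1627089 = (-2041 - 5*(-40))/3530801 - 2163989/1627089 = (-2041 + 200)*(1/3530801) - 2163989*1/1627089 = -1841*1/3530801 - 2163989/1627089 = -1841/3530801 - 2163989/1627089 = -7643609996038/5744927468289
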